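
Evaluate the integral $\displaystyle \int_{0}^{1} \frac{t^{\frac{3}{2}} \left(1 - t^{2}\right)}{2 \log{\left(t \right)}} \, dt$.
$- \log{\left(3 \right)} + \frac{\log{\left(5 \right)}}{2}$

Replace the exponent $\frac{3}{2}$ by a parameter $a$: let $I(a) = \int_{0}^{1} \frac{- t^{\frac{7}{2}} + t^{a}}{2 \log{\left(t \right)}} \, dt$.

Since $\dfrac{\partial}{\partial a}\,t^{a} = t^{a} \ln t$, the $\ln t$ in the denominator cancels and
$$\frac{dI}{da} = \int_{0}^{1} \frac{1}{2} t^{a} \, dt = \frac{1}{2} \left[\frac{t^{a+1}}{a+1}\right]_0^1 = \frac{1}{2 \left(a + 1\right)}.$$

Integrating with respect to $a$ gives $I(a) = \frac{\log{\left(a + 1 \right)}}{2} - \log{\left(3 \right)} + \frac{\log{\left(2 \right)}}{2} + C$.

At $a = \frac{7}{2}$ the integrand is identically $0$, so $I(\frac{7}{2}) = 0$. The closed form gives $0$, hence $C = 0$.

Setting $a = \frac{3}{2}$:
$$I = - \log{\left(3 \right)} + \frac{\log{\left(5 \right)}}{2}.$$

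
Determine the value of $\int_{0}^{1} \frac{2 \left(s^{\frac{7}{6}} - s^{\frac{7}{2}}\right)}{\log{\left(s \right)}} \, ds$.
$\log{\left(\frac{169}{729} \right)}$

Replace the exponent $\frac{7}{6}$ by a parameter $a$: let $I(a) = \int_{0}^{1} \frac{2 \left(- s^{\frac{7}{2}} + s^{a}\right)}{\log{\left(s \right)}} \, ds$.

Since $\dfrac{\partial}{\partial a}\,s^{a} = s^{a} \ln s$, the $\ln s$ in the denominator cancels and
$$\frac{dI}{da} = \int_{0}^{1} 2 s^{a} \, ds = 2 \left[\frac{s^{a+1}}{a+1}\right]_0^1 = \frac{2}{a + 1}.$$

Integrating with respect to $a$ gives $I(a) = \log{\left(\frac{4 \left(a + 1\right)^{2}}{81} \right)} + C$.

At $a = \frac{7}{2}$ the integrand is identically $0$, so $I(\frac{7}{2}) = 0$. The closed form gives $0$, hence $C = 0$.

Setting $a = \frac{7}{6}$:
$$I = \log{\left(\frac{169}{729} \right)}.$$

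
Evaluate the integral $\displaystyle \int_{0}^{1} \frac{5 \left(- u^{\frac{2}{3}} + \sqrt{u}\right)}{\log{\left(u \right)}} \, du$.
$- \log{\left(\frac{100000}{59049} \right)}$

Consider the one-parameter family: let $I(a) = \int_{0}^{1} \frac{5 \left(\sqrt{u} - u^{a}\right)}{\log{\left(u \right)}} \, du$.

Since $\dfrac{\partial}{\partial a}\,u^{a} = u^{a} \ln u$, the $\ln u$ in the denominator cancels and
$$\frac{dI}{da} = \int_{0}^{1} -5 u^{a} \, du = -5 \left[\frac{u^{a+1}}{a+1}\right]_0^1 = - \frac{5}{a + 1}.$$

Integrating with respect to $a$ gives $I(a) = - \log{\left(\frac{32 \left(a + 1\right)^{5}}{243} \right)} + C$.

At $a = \frac{1}{2}$ the integrand is identically $0$, so $I(\frac{1}{2}) = 0$. The closed form gives $0$, hence $C = 0$.

Setting $a = \frac{2}{3}$:
$$I = - \log{\left(\frac{100000}{59049} \right)}.$$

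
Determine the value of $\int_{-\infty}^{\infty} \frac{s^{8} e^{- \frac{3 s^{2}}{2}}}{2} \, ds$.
$\frac{35 \sqrt{6} \sqrt{\pi}}{162}$

Consider the simpler parametrised integral
$$J(a) = \int_{-\infty}^{\infty} \frac{e^{- a s^{2}}}{2} \, ds = \frac{\sqrt{\pi}}{2 \sqrt{a}}.$$

Differentiating under the integral sign brings down a factor of $(-s^2)$:
$$\frac{dJ}{da} = \int_{-\infty}^{\infty} - \frac{s^{2} e^{- a s^{2}}}{2} \, ds = - \frac{\sqrt{\pi}}{4 a^{\frac{3}{2}}}.$$

Repeating $4$ times in total — each differentiation brings down another $(-s^2)$ — gives
$$\frac{d^{4}J}{da^{4}} = \int_{-\infty}^{\infty} \frac{s^{8} e^{- a s^{2}}}{2} \, ds = \frac{105 \sqrt{\pi}}{32 a^{\frac{9}{2}}},$$
and the integrand here is exactly the target integrand, so $I = \frac{105 \sqrt{\pi}}{32 a^{\frac{9}{2}}}$.

Setting $a = \frac{3}{2}$:
$$I = \frac{35 \sqrt{6} \sqrt{\pi}}{162}.$$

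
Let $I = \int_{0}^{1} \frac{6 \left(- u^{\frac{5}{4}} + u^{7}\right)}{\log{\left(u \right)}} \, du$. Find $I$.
$- \log{\left(\frac{531441}{1073741824} \right)}$

Introduce a parameter $a$ in the exponent: let $I(a) = \int_{0}^{1} \frac{6 \left(u^{7} - u^{a}\right)}{\log{\left(u \right)}} \, du$.

Since $\dfrac{\partial}{\partial a}\,u^{a} = u^{a} \ln u$, the $\ln u$ in the denominator cancels and
$$\frac{dI}{da} = \int_{0}^{1} -6 u^{a} \, du = -6 \left[\frac{u^{a+1}}{a+1}\right]_0^1 = - \frac{6}{a + 1}.$$

Integrating with respect to $a$ gives $I(a) = - \log{\left(\frac{\left(a + 1\right)^{6}}{262144} \right)} + C$.

At $a = 7$ the integrand is identically $0$, so $I(7) = 0$. The closed form gives $0$, hence $C = 0$.

Setting $a = \frac{5}{4}$:
$$I = - \log{\left(\frac{531441}{1073741824} \right)}.$$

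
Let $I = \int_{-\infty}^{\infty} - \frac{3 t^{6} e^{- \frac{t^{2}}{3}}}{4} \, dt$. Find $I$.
$- \frac{1215 \sqrt{3} \sqrt{\pi}}{32}$

Consider the simpler parametrised integral
$$J(a) = \int_{-\infty}^{\infty} - \frac{3 e^{- a t^{2}}}{4} \, dt = - \frac{3 \sqrt{\pi}}{4 \sqrt{a}}.$$

Differentiating under the integral sign brings down a factor of $(-t^2)$:
$$\frac{dJ}{da} = \int_{-\infty}^{\infty} \frac{3 t^{2} e^{- a t^{2}}}{4} \, dt = \frac{3 \sqrt{\pi}}{8 a^{\frac{3}{2}}}.$$

Repeating $3$ times in total — each differentiation brings down another $(-t^2)$ — gives
$$\frac{d^{3}J}{da^{3}} = \int_{-\infty}^{\infty} \frac{3 t^{6} e^{- a t^{2}}}{4} \, dt = \frac{45 \sqrt{\pi}}{32 a^{\frac{7}{2}}},$$
and the integrand here is $(-1)^{3}$ times the target integrand, so $I = (-1)^{3}\,\frac{d^{3}J}{da^{3}} = - \frac{45 \sqrt{\pi}}{32 a^{\frac{7}{2}}}$.

Setting $a = \frac{1}{3}$:
$$I = - \frac{1215 \sqrt{3} \sqrt{\pi}}{32}.$$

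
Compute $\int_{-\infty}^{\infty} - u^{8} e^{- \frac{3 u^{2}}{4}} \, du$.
$- \frac{1120 \sqrt{3} \sqrt{\pi}}{81}$

Consider the simpler parametrised integral
$$J(a) = \int_{-\infty}^{\infty} - e^{- a u^{2}} \, du = - \frac{\sqrt{\pi}}{\sqrt{a}}.$$

Differentiating under the integral sign brings down a factor of $(-u^2)$:
$$\frac{dJ}{da} = \int_{-\infty}^{\infty} u^{2} e^{- a u^{2}} \, du = \frac{\sqrt{\pi}}{2 a^{\frac{3}{2}}}.$$

Repeating $4$ times in total — each differentiation brings down another $(-u^2)$ — gives
$$\frac{d^{4}J}{da^{4}} = \int_{-\infty}^{\infty} - u^{8} e^{- a u^{2}} \, du = - \frac{105 \sqrt{\pi}}{16 a^{\frac{9}{2}}},$$
and the integrand here is exactly the target integrand, so $I = - \frac{105 \sqrt{\pi}}{16 a^{\frac{9}{2}}}$.

Setting $a = \frac{3}{4}$:
$$I = - \frac{1120 \sqrt{3} \sqrt{\pi}}{81}.$$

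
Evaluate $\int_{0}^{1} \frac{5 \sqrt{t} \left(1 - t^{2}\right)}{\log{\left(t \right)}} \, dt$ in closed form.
$- \log{\left(\frac{16807}{243} \right)}$

Replace the exponent $\frac{5}{2}$ by a parameter $a$: let $I(a) = \int_{0}^{1} \frac{5 \left(\sqrt{t} - t^{a}\right)}{\log{\left(t \right)}} \, dt$.

Since $\dfrac{\partial}{\partial a}\,t^{a} = t^{a} \ln t$, the $\ln t$ in the denominator cancels and
$$\frac{dI}{da} = \int_{0}^{1} -5 t^{a} \, dt = -5 \left[\frac{t^{a+1}}{a+1}\right]_0^1 = - \frac{5}{a + 1}.$$

Integrating with respect to $a$ gives $I(a) = - \log{\left(\frac{32 \left(a + 1\right)^{5}}{243} \right)} + C$.

At $a = \frac{1}{2}$ the integrand is identically $0$, so $I(\frac{1}{2}) = 0$. The closed form gives $0$, hence $C = 0$.

Setting $a = \frac{5}{2}$:
$$I = - \log{\left(\frac{16807}{243} \right)}.$$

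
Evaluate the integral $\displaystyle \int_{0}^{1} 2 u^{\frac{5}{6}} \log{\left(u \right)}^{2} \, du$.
$\frac{864}{1331}$

Consider the simpler parametrised integral
$$J(a) = \int_{0}^{1} 2 u^{a} \, du = \frac{2}{a + 1}.$$

Differentiating under the integral sign brings down a factor of $\ln u$:
$$\frac{dJ}{da} = \int_{0}^{1} 2 u^{a} \log{\left(u \right)} \, du = - \frac{2}{\left(a + 1\right)^{2}}.$$

Repeating twice in total — each differentiation brings down another $\ln u$ — gives
$$\frac{d^{2}J}{da^{2}} = \int_{0}^{1} 2 u^{a} \log{\left(u \right)}^{2} \, du = \frac{4}{\left(a + 1\right)^{3}},$$
and the integrand here is exactly the target integrand, so $I = \frac{4}{\left(a + 1\right)^{3}}$.

Setting $a = \frac{5}{6}$:
$$I = \frac{864}{1331}.$$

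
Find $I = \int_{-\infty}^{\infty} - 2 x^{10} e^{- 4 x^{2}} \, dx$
$- \frac{945 \sqrt{\pi}}{32768}$

Start from the elementary integral
$$J(a) = \int_{-\infty}^{\infty} - 2 e^{- a x^{2}} \, dx = - \frac{2 \sqrt{\pi}}{\sqrt{a}}.$$

Differentiating under the integral sign brings down a factor of $(-x^2)$:
$$\frac{dJ}{da} = \int_{-\infty}^{\infty} 2 x^{2} e^{- a x^{2}} \, dx = \frac{\sqrt{\pi}}{a^{\frac{3}{2}}}.$$

Repeating $5$ times in total — each differentiation brings down another $(-x^2)$ — gives
$$\frac{d^{5}J}{da^{5}} = \int_{-\infty}^{\infty} 2 x^{10} e^{- a x^{2}} \, dx = \frac{945 \sqrt{\pi}}{16 a^{\frac{11}{2}}},$$
and the integrand here is $(-1)^{5}$ times the target integrand, so $I = (-1)^{5}\,\frac{d^{5}J}{da^{5}} = - \frac{945 \sqrt{\pi}}{16 a^{\frac{11}{2}}}$.

Setting $a = 4$:
$$I = - \frac{945 \sqrt{\pi}}{32768}.$$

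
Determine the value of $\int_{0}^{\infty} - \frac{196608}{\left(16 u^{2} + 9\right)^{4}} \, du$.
$- \frac{2560 \pi}{729}$

Begin with the known result
$$J(a) = \int_{0}^{\infty} - \frac{3}{a^{2} + u^{2}} \, du = - \frac{3 \pi}{2 a}.$$

Differentiating under the integral sign with respect to $a$,
$$\frac{dJ}{da} = \int_{0}^{\infty} \frac{6 a}{\left(a^{2} + u^{2}\right)^{2}} \, du = \frac{3 \pi}{2 a^{2}},$$
so $\int_{0}^{\infty} - \frac{3}{\left(a^{2} + u^{2}\right)^{2}} \, du = - \frac{3 \pi}{4 a^{3}}$.

Repeating — each differentiation of $1/(u^2+a^2)^j$ produces $-2ja/(u^2+a^2)^{j+1}$ — and dividing through by $-2ja$ at each step yields, after $3$ differentiations in total,
$$\int_{0}^{\infty} - \frac{3}{\left(a^{2} + u^{2}\right)^{4}} \, du = - \frac{15 \pi}{32 a^{7}}.$$

Setting $a = \frac{3}{4}$:
$$I = - \frac{2560 \pi}{729}.$$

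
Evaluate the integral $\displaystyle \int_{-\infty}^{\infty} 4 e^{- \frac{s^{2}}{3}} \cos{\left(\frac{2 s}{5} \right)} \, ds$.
$\frac{4 \sqrt{3} \sqrt{\pi}}{e^{\frac{3}{25}}}$

Treat the cosine frequency as a parameter and define $I(b) = \int_{-\infty}^{\infty} 4 e^{- \frac{s^{2}}{3}} \cos{\left(b s \right)} \, ds$.

Differentiating under the integral sign,
$$I'(b) = \int_{-\infty}^{\infty} - 4 s e^{- \frac{s^{2}}{3}} \sin{\left(b s \right)} \, ds.$$

Integrate $\int_{-\infty}^{\infty} s \sin(b s)\, e^{- \frac{s^{2}}{3}}\, ds$ by parts with $u = \sin(b s)$ and $dv = s\, e^{- \frac{s^{2}}{3}}\, ds$, giving $v = - \frac{3 e^{- \frac{s^{2}}{3}}}{2}$. The boundary term vanishes and
$$\int_{-\infty}^{\infty} s \sin(b s)\, e^{- \frac{s^{2}}{3}}\, ds = \frac{3 b}{2} \int_{-\infty}^{\infty} \cos(b s)\, e^{- \frac{s^{2}}{3}}\, ds,$$
so $I'(b) = - \frac{3 b}{2}\, I(b)$.

This is a separable first-order ODE; solving with the initial condition $I(0) = \int_{-\infty}^{\infty} 4 e^{- \frac{s^{2}}{3}}\,ds = 4 \sqrt{3} \sqrt{\pi}$ gives
$$I(b) = 4 \sqrt{3} \sqrt{\pi} e^{- \frac{3 b^{2}}{4}}.$$

Setting $b = \frac{2}{5}$:
$$I = \frac{4 \sqrt{3} \sqrt{\pi}}{e^{\frac{3}{25}}}.$$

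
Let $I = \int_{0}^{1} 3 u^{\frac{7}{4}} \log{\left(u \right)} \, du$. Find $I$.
$- \frac{48}{121}$

Begin with the known integral
$$J(a) = \int_{0}^{1} 3 u^{a} \, du = \frac{3}{a + 1}.$$

Differentiating under the integral sign brings down a factor of $\ln u$:
$$\frac{dJ}{da} = \int_{0}^{1} 3 u^{a} \log{\left(u \right)} \, du = - \frac{3}{\left(a + 1\right)^{2}}.$$

The integral on the left is $I$, so $I = - \frac{3}{\left(a + 1\right)^{2}}$.

Setting $a = \frac{7}{4}$:
$$I = - \frac{48}{121}.$$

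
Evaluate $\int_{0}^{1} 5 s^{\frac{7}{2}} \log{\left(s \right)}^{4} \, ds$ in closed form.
$\frac{1280}{19683}$

Start from the elementary integral
$$J(a) = \int_{0}^{1} 5 s^{a} \, ds = \frac{5}{a + 1}.$$

Differentiating under the integral sign brings down a factor of $\ln s$:
$$\frac{dJ}{da} = \int_{0}^{1} 5 s^{a} \log{\left(s \right)} \, ds = - \frac{5}{\left(a + 1\right)^{2}}.$$

Repeating $4$ times in total — each differentiation brings down another $\ln s$ — gives
$$\frac{d^{4}J}{da^{4}} = \int_{0}^{1} 5 s^{a} \log{\left(s \right)}^{4} \, ds = \frac{120}{\left(a + 1\right)^{5}},$$
and the integrand here is exactly the target integrand, so $I = \frac{120}{\left(a + 1\right)^{5}}$.

Setting $a = \frac{7}{2}$:
$$I = \frac{1280}{19683}.$$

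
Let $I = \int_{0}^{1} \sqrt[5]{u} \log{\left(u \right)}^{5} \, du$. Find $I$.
$- \frac{78125}{1944}$

Begin with the known integral
$$J(a) = \int_{0}^{1} u^{a} \, du = \frac{1}{a + 1}.$$

Differentiating under the integral sign brings down a factor of $\ln u$:
$$\frac{dJ}{da} = \int_{0}^{1} u^{a} \log{\left(u \right)} \, du = - \frac{1}{\left(a + 1\right)^{2}}.$$

Repeating $5$ times in total — each differentiation brings down another $\ln u$ — gives
$$\frac{d^{5}J}{da^{5}} = \int_{0}^{1} u^{a} \log{\left(u \right)}^{5} \, du = - \frac{120}{\left(a + 1\right)^{6}},$$
and the integrand here is exactly the target integrand, so $I = - \frac{120}{\left(a + 1\right)^{6}}$.

Setting $a = \frac{1}{5}$:
$$I = - \frac{78125}{1944}.$$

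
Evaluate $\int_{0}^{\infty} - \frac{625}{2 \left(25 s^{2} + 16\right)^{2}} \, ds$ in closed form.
$- \frac{125 \pi}{512}$

Begin with the known result
$$J(a) = \int_{0}^{\infty} - \frac{1}{2 \left(a^{2} + s^{2}\right)} \, ds = - \frac{\pi}{4 a}.$$

Differentiating under the integral sign with respect to $a$,
$$\frac{dJ}{da} = \int_{0}^{\infty} \frac{a}{\left(a^{2} + s^{2}\right)^{2}} \, ds = \frac{\pi}{4 a^{2}},$$
so $\int_{0}^{\infty} - \frac{1}{2 \left(a^{2} + s^{2}\right)^{2}} \, ds = - \frac{\pi}{8 a^{3}}$.

Setting $a = \frac{4}{5}$:
$$I = - \frac{125 \pi}{512}.$$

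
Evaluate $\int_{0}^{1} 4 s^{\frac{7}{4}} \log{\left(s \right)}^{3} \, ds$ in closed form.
$- \frac{6144}{14641}$

Begin with the known integral
$$J(a) = \int_{0}^{1} 4 s^{a} \, ds = \frac{4}{a + 1}.$$

Differentiating under the integral sign brings down a factor of $\ln s$:
$$\frac{dJ}{da} = \int_{0}^{1} 4 s^{a} \log{\left(s \right)} \, ds = - \frac{4}{\left(a + 1\right)^{2}}.$$

Repeating $3$ times in total — each differentiation brings down another $\ln s$ — gives
$$\frac{d^{3}J}{da^{3}} = \int_{0}^{1} 4 s^{a} \log{\left(s \right)}^{3} \, ds = - \frac{24}{\left(a + 1\right)^{4}},$$
and the integrand here is exactly the target integrand, so $I = - \frac{24}{\left(a + 1\right)^{4}}$.

Setting $a = \frac{7}{4}$:
$$I = - \frac{6144}{14641}.$$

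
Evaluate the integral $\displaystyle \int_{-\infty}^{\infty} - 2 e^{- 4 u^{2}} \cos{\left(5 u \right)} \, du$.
$- \frac{\sqrt{\pi}}{e^{\frac{25}{16}}}$

Let $b$ denote the cosine frequency and define $I(b) = \int_{-\infty}^{\infty} - 2 e^{- 4 u^{2}} \cos{\left(b u \right)} \, du$.

Differentiating under the integral sign,
$$I'(b) = \int_{-\infty}^{\infty} 2 u e^{- 4 u^{2}} \sin{\left(b u \right)} \, du.$$

Integrate $\int_{-\infty}^{\infty} u \sin(b u)\, e^{- 4 u^{2}}\, du$ by parts with $w = \sin(b u)$ and $dv = u\, e^{- 4 u^{2}}\, du$, giving $v = - \frac{e^{- 4 u^{2}}}{8}$. The boundary term vanishes and
$$\int_{-\infty}^{\infty} u \sin(b u)\, e^{- 4 u^{2}}\, du = \frac{b}{8} \int_{-\infty}^{\infty} \cos(b u)\, e^{- 4 u^{2}}\, du,$$
so $I'(b) = - \frac{b}{8}\, I(b)$.

This is a separable first-order ODE; solving with the initial condition $I(0) = \int_{-\infty}^{\infty} - 2 e^{- 4 u^{2}}\,du = - \sqrt{\pi}$ gives
$$I(b) = - \sqrt{\pi} e^{- \frac{b^{2}}{16}}.$$

Setting $b = 5$:
$$I = - \frac{\sqrt{\pi}}{e^{\frac{25}{16}}}.$$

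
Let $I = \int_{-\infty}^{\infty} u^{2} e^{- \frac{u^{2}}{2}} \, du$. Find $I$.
$\sqrt{2} \sqrt{\pi}$

Start from the elementary integral
$$J(a) = \int_{-\infty}^{\infty} e^{- a u^{2}} \, du = \frac{\sqrt{\pi}}{\sqrt{a}}.$$

Differentiating under the integral sign brings down a factor of $(-u^2)$:
$$\frac{dJ}{da} = \int_{-\infty}^{\infty} - u^{2} e^{- a u^{2}} \, du = - \frac{\sqrt{\pi}}{2 a^{\frac{3}{2}}}.$$

The integral on the left is $-I$, so $I = \frac{\sqrt{\pi}}{2 a^{\frac{3}{2}}}$.

Setting $a = \frac{1}{2}$:
$$I = \sqrt{2} \sqrt{\pi}.$$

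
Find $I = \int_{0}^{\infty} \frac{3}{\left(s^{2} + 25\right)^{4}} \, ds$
$\frac{3 \pi}{500000}$

Recall the elementary integral
$$J(a) = \int_{0}^{\infty} \frac{3}{a^{2} + s^{2}} \, ds = \frac{3 \pi}{2 a}.$$

Differentiating under the integral sign with respect to $a$,
$$\frac{dJ}{da} = \int_{0}^{\infty} - \frac{6 a}{\left(a^{2} + s^{2}\right)^{2}} \, ds = - \frac{3 \pi}{2 a^{2}},$$
so $\int_{0}^{\infty} \frac{3}{\left(a^{2} + s^{2}\right)^{2}} \, ds = \frac{3 \pi}{4 a^{3}}$.

Repeating — each differentiation of $1/(s^2+a^2)^j$ produces $-2ja/(s^2+a^2)^{j+1}$ — and dividing through by $-2ja$ at each step yields, after $3$ differentiations in total,
$$\int_{0}^{\infty} \frac{3}{\left(a^{2} + s^{2}\right)^{4}} \, ds = \frac{15 \pi}{32 a^{7}}.$$

Setting $a = 5$:
$$I = \frac{3 \pi}{500000}.$$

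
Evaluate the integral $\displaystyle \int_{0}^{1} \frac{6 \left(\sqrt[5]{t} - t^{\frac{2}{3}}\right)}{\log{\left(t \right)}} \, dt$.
$- \log{\left(\frac{244140625}{34012224} \right)}$

Consider the one-parameter family: let $I(a) = \int_{0}^{1} \frac{6 \left(\sqrt[5]{t} - t^{a}\right)}{\log{\left(t \right)}} \, dt$.

Since $\dfrac{\partial}{\partial a}\,t^{a} = t^{a} \ln t$, the $\ln t$ in the denominator cancels and
$$\frac{dI}{da} = \int_{0}^{1} -6 t^{a} \, dt = -6 \left[\frac{t^{a+1}}{a+1}\right]_0^1 = - \frac{6}{a + 1}.$$

Integrating with respect to $a$ gives $I(a) = - \log{\left(\frac{15625 \left(a + 1\right)^{6}}{46656} \right)} + C$.

At $a = \frac{1}{5}$ the integrand is identically $0$, so $I(\frac{1}{5}) = 0$. The closed form gives $0$, hence $C = 0$.

Setting $a = \frac{2}{3}$:
$$I = - \log{\left(\frac{244140625}{34012224} \right)}.$$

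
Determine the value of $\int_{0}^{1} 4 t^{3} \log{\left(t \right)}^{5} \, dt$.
$- \frac{15}{128}$

Start from the elementary integral
$$J(a) = \int_{0}^{1} 4 t^{a} \, dt = \frac{4}{a + 1}.$$

Differentiating under the integral sign brings down a factor of $\ln t$:
$$\frac{dJ}{da} = \int_{0}^{1} 4 t^{a} \log{\left(t \right)} \, dt = - \frac{4}{\left(a + 1\right)^{2}}.$$

Repeating $5$ times in total — each differentiation brings down another $\ln t$ — gives
$$\frac{d^{5}J}{da^{5}} = \int_{0}^{1} 4 t^{a} \log{\left(t \right)}^{5} \, dt = - \frac{480}{\left(a + 1\right)^{6}},$$
and the integrand here is exactly the target integrand, so $I = - \frac{480}{\left(a + 1\right)^{6}}$.

Setting $a = 3$:
$$I = - \frac{15}{128}.$$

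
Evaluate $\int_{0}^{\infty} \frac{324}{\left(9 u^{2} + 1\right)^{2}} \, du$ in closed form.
$27 \pi$

Start from the standard arctangent integral
$$J(a) = \int_{0}^{\infty} \frac{4}{a^{2} + u^{2}} \, du = \frac{2 \pi}{a}.$$

Differentiating under the integral sign with respect to $a$,
$$\frac{dJ}{da} = \int_{0}^{\infty} - \frac{8 a}{\left(a^{2} + u^{2}\right)^{2}} \, du = - \frac{2 \pi}{a^{2}},$$
so $\int_{0}^{\infty} \frac{4}{\left(a^{2} + u^{2}\right)^{2}} \, du = \frac{\pi}{a^{3}}$.

Setting $a = \frac{1}{3}$:
$$I = 27 \pi.$$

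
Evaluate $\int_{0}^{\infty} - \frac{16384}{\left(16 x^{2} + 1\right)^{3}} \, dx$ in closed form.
$- 768 \pi$

Start from the standard arctangent integral
$$J(a) = \int_{0}^{\infty} - \frac{4}{a^{2} + x^{2}} \, dx = - \frac{2 \pi}{a}.$$

Differentiating under the integral sign with respect to $a$,
$$\frac{dJ}{da} = \int_{0}^{\infty} \frac{8 a}{\left(a^{2} + x^{2}\right)^{2}} \, dx = \frac{2 \pi}{a^{2}},$$
so $\int_{0}^{\infty} - \frac{4}{\left(a^{2} + x^{2}\right)^{2}} \, dx = - \frac{\pi}{a^{3}}$.

Repeating — each differentiation of $1/(x^2+a^2)^j$ produces $-2ja/(x^2+a^2)^{j+1}$ — and dividing through by $-2ja$ at each step yields, after $2$ differentiations in total,
$$\int_{0}^{\infty} - \frac{4}{\left(a^{2} + x^{2}\right)^{3}} \, dx = - \frac{3 \pi}{4 a^{5}}.$$

Setting $a = \frac{1}{4}$:
$$I = - 768 \pi.$$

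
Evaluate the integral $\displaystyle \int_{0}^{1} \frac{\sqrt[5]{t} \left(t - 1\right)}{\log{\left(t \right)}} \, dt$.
$- \log{\left(6 \right)} + \log{\left(11 \right)}$

Introduce a parameter $a$ in the exponent: let $I(a) = \int_{0}^{1} \frac{t^{\frac{6}{5}} - t^{a}}{\log{\left(t \right)}} \, dt$.

Since $\dfrac{\partial}{\partial a}\,t^{a} = t^{a} \ln t$, the $\ln t$ in the denominator cancels and
$$\frac{dI}{da} = \int_{0}^{1} -1 t^{a} \, dt = -1 \left[\frac{t^{a+1}}{a+1}\right]_0^1 = - \frac{1}{a + 1}.$$

Integrating with respect to $a$ gives $I(a) = - \log{\left(\frac{5 a}{11} + \frac{5}{11} \right)} + C$.

At $a = \frac{6}{5}$ the integrand is identically $0$, so $I(\frac{6}{5}) = 0$. The closed form gives $0$, hence $C = 0$.

Setting $a = \frac{1}{5}$:
$$I = - \log{\left(6 \right)} + \log{\left(11 \right)}.$$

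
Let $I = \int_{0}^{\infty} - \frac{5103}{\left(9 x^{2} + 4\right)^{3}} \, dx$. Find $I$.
$- \frac{5103 \pi}{512}$

Recall the elementary integral
$$J(a) = \int_{0}^{\infty} - \frac{7}{a^{2} + x^{2}} \, dx = - \frac{7 \pi}{2 a}.$$

Differentiating under the integral sign with respect to $a$,
$$\frac{dJ}{da} = \int_{0}^{\infty} \frac{14 a}{\left(a^{2} + x^{2}\right)^{2}} \, dx = \frac{7 \pi}{2 a^{2}},$$
so $\int_{0}^{\infty} - \frac{7}{\left(a^{2} + x^{2}\right)^{2}} \, dx = - \frac{7 \pi}{4 a^{3}}$.

Repeating — each differentiation of $1/(x^2+a^2)^j$ produces $-2ja/(x^2+a^2)^{j+1}$ — and dividing through by $-2ja$ at each step yields, after $2$ differentiations in total,
$$\int_{0}^{\infty} - \frac{7}{\left(a^{2} + x^{2}\right)^{3}} \, dx = - \frac{21 \pi}{16 a^{5}}.$$

Setting $a = \frac{2}{3}$:
$$I = - \frac{5103 \pi}{512}.$$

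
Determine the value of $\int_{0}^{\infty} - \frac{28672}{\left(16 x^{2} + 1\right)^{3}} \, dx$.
$- 1344 \pi$

Recall the elementary integral
$$J(a) = \int_{0}^{\infty} - \frac{7}{a^{2} + x^{2}} \, dx = - \frac{7 \pi}{2 a}.$$

Differentiating under the integral sign with respect to $a$,
$$\frac{dJ}{da} = \int_{0}^{\infty} \frac{14 a}{\left(a^{2} + x^{2}\right)^{2}} \, dx = \frac{7 \pi}{2 a^{2}},$$
so $\int_{0}^{\infty} - \frac{7}{\left(a^{2} + x^{2}\right)^{2}} \, dx = - \frac{7 \pi}{4 a^{3}}$.

Repeating — each differentiation of $1/(x^2+a^2)^j$ produces $-2ja/(x^2+a^2)^{j+1}$ — and dividing through by $-2ja$ at each step yields, after $2$ differentiations in total,
$$\int_{0}^{\infty} - \frac{7}{\left(a^{2} + x^{2}\right)^{3}} \, dx = - \frac{21 \pi}{16 a^{5}}.$$

Setting $a = \frac{1}{4}$:
$$I = - 1344 \pi.$$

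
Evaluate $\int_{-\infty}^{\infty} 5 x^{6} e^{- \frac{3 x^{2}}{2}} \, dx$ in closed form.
$\frac{25 \sqrt{6} \sqrt{\pi}}{27}$

Begin with the known integral
$$J(a) = \int_{-\infty}^{\infty} 5 e^{- a x^{2}} \, dx = \frac{5 \sqrt{\pi}}{\sqrt{a}}.$$

Differentiating under the integral sign brings down a factor of $(-x^2)$:
$$\frac{dJ}{da} = \int_{-\infty}^{\infty} - 5 x^{2} e^{- a x^{2}} \, dx = - \frac{5 \sqrt{\pi}}{2 a^{\frac{3}{2}}}.$$

Repeating $3$ times in total — each differentiation brings down another $(-x^2)$ — gives
$$\frac{d^{3}J}{da^{3}} = \int_{-\infty}^{\infty} - 5 x^{6} e^{- a x^{2}} \, dx = - \frac{75 \sqrt{\pi}}{8 a^{\frac{7}{2}}},$$
and the integrand here is $(-1)^{3}$ times the target integrand, so $I = (-1)^{3}\,\frac{d^{3}J}{da^{3}} = \frac{75 \sqrt{\pi}}{8 a^{\frac{7}{2}}}$.

Setting $a = \frac{3}{2}$:
$$I = \frac{25 \sqrt{6} \sqrt{\pi}}{27}.$$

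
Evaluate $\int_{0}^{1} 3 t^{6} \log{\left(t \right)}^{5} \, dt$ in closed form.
$- \frac{360}{117649}$

Begin with the known integral
$$J(a) = \int_{0}^{1} 3 t^{a} \, dt = \frac{3}{a + 1}.$$

Differentiating under the integral sign brings down a factor of $\ln t$:
$$\frac{dJ}{da} = \int_{0}^{1} 3 t^{a} \log{\left(t \right)} \, dt = - \frac{3}{\left(a + 1\right)^{2}}.$$

Repeating $5$ times in total — each differentiation brings down another $\ln t$ — gives
$$\frac{d^{5}J}{da^{5}} = \int_{0}^{1} 3 t^{a} \log{\left(t \right)}^{5} \, dt = - \frac{360}{\left(a + 1\right)^{6}},$$
and the integrand here is exactly the target integrand, so $I = - \frac{360}{\left(a + 1\right)^{6}}$.

Setting $a = 6$:
$$I = - \frac{360}{117649}.$$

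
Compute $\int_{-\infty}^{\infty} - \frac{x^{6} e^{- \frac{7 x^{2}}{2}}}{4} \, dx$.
$- \frac{15 \sqrt{14} \sqrt{\pi}}{9604}$

Begin with the known integral
$$J(a) = \int_{-\infty}^{\infty} - \frac{e^{- a x^{2}}}{4} \, dx = - \frac{\sqrt{\pi}}{4 \sqrt{a}}.$$

Differentiating under the integral sign brings down a factor of $(-x^2)$:
$$\frac{dJ}{da} = \int_{-\infty}^{\infty} \frac{x^{2} e^{- a x^{2}}}{4} \, dx = \frac{\sqrt{\pi}}{8 a^{\frac{3}{2}}}.$$

Repeating $3$ times in total — each differentiation brings down another $(-x^2)$ — gives
$$\frac{d^{3}J}{da^{3}} = \int_{-\infty}^{\infty} \frac{x^{6} e^{- a x^{2}}}{4} \, dx = \frac{15 \sqrt{\pi}}{32 a^{\frac{7}{2}}},$$
and the integrand here is $(-1)^{3}$ times the target integrand, so $I = (-1)^{3}\,\frac{d^{3}J}{da^{3}} = - \frac{15 \sqrt{\pi}}{32 a^{\frac{7}{2}}}$.

Setting $a = \frac{7}{2}$:
$$I = - \frac{15 \sqrt{14} \sqrt{\pi}}{9604}.$$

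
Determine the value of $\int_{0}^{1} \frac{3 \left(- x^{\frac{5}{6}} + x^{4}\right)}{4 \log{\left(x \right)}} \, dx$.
$- \frac{3 \log{\left(11 \right)}}{4} + \frac{3 \log{\left(30 \right)}}{4}$

Introduce a parameter $a$ in the exponent: let $I(a) = \int_{0}^{1} \frac{3 \left(- x^{\frac{5}{6}} + x^{a}\right)}{4 \log{\left(x \right)}} \, dx$.

Since $\dfrac{\partial}{\partial a}\,x^{a} = x^{a} \ln x$, the $\ln x$ in the denominator cancels and
$$\frac{dI}{da} = \int_{0}^{1} \frac{3}{4} x^{a} \, dx = \frac{3}{4} \left[\frac{x^{a+1}}{a+1}\right]_0^1 = \frac{3}{4 \left(a + 1\right)}.$$

Integrating with respect to $a$ gives $I(a) = \log{\left(\frac{\sqrt[4]{11} \cdot 6^{\frac{3}{4}} \left(a + 1\right)^{\frac{3}{4}}}{11} \right)} + C$.

At $a = \frac{5}{6}$ the integrand is identically $0$, so $I(\frac{5}{6}) = 0$. The closed form gives $0$, hence $C = 0$.

Setting $a = 4$:
$$I = - \frac{3 \log{\left(11 \right)}}{4} + \frac{3 \log{\left(30 \right)}}{4}.$$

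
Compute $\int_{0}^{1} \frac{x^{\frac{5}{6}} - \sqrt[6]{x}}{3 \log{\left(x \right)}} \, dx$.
$- \frac{\log{\left(7 \right)}}{3} + \frac{\log{\left(11 \right)}}{3}$

Replace the exponent $\frac{1}{6}$ by a parameter $a$: let $I(a) = \int_{0}^{1} \frac{x^{\frac{5}{6}} - x^{a}}{3 \log{\left(x \right)}} \, dx$.

Since $\dfrac{\partial}{\partial a}\,x^{a} = x^{a} \ln x$, the $\ln x$ in the denominator cancels and
$$\frac{dI}{da} = \int_{0}^{1} - \frac{1}{3} x^{a} \, dx = - \frac{1}{3} \left[\frac{x^{a+1}}{a+1}\right]_0^1 = - \frac{1}{3 a + 3}.$$

Integrating with respect to $a$ gives $I(a) = - \frac{\log{\left(a + 1 \right)}}{3} - \frac{\log{\left(6 \right)}}{3} + \frac{\log{\left(11 \right)}}{3} + C$.

At $a = \frac{5}{6}$ the integrand is identically $0$, so $I(\frac{5}{6}) = 0$. The closed form gives $0$, hence $C = 0$.

Setting $a = \frac{1}{6}$:
$$I = - \frac{\log{\left(7 \right)}}{3} + \frac{\log{\left(11 \right)}}{3}.$$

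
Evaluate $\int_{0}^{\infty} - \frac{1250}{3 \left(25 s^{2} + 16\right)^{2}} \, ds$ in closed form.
$- \frac{125 \pi}{384}$

Start from the standard arctangent integral
$$J(a) = \int_{0}^{\infty} - \frac{2}{3 \left(a^{2} + s^{2}\right)} \, ds = - \frac{\pi}{3 a}.$$

Differentiating under the integral sign with respect to $a$,
$$\frac{dJ}{da} = \int_{0}^{\infty} \frac{4 a}{3 \left(a^{2} + s^{2}\right)^{2}} \, ds = \frac{\pi}{3 a^{2}},$$
so $\int_{0}^{\infty} - \frac{2}{3 \left(a^{2} + s^{2}\right)^{2}} \, ds = - \frac{\pi}{6 a^{3}}$.

Setting $a = \frac{4}{5}$:
$$I = - \frac{125 \pi}{384}.$$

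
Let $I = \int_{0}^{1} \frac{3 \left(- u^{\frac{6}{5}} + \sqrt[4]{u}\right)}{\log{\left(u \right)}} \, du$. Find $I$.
$\log{\left(\frac{15625}{85184} \right)}$

Introduce a parameter $a$ in the exponent: let $I(a) = \int_{0}^{1} \frac{3 \left(- u^{\frac{6}{5}} + u^{a}\right)}{\log{\left(u \right)}} \, du$.

Since $\dfrac{\partial}{\partial a}\,u^{a} = u^{a} \ln u$, the $\ln u$ in the denominator cancels and
$$\frac{dI}{da} = \int_{0}^{1} 3 u^{a} \, du = 3 \left[\frac{u^{a+1}}{a+1}\right]_0^1 = \frac{3}{a + 1}.$$

Integrating with respect to $a$ gives $I(a) = \log{\left(\frac{125 \left(a + 1\right)^{3}}{1331} \right)} + C$.

At $a = \frac{6}{5}$ the integrand is identically $0$, so $I(\frac{6}{5}) = 0$. The closed form gives $0$, hence $C = 0$.

Setting $a = \frac{1}{4}$:
$$I = \log{\left(\frac{15625}{85184} \right)}.$$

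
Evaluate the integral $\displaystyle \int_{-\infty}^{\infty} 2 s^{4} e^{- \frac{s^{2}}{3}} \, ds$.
$\frac{27 \sqrt{3} \sqrt{\pi}}{2}$

Consider the simpler parametrised integral
$$J(a) = \int_{-\infty}^{\infty} 2 e^{- a s^{2}} \, ds = \frac{2 \sqrt{\pi}}{\sqrt{a}}.$$

Differentiating under the integral sign brings down a factor of $(-s^2)$:
$$\frac{dJ}{da} = \int_{-\infty}^{\infty} - 2 s^{2} e^{- a s^{2}} \, ds = - \frac{\sqrt{\pi}}{a^{\frac{3}{2}}}.$$

Repeating twice in total — each differentiation brings down another $(-s^2)$ — gives
$$\frac{d^{2}J}{da^{2}} = \int_{-\infty}^{\infty} 2 s^{4} e^{- a s^{2}} \, ds = \frac{3 \sqrt{\pi}}{2 a^{\frac{5}{2}}},$$
and the integrand here is exactly the target integrand, so $I = \frac{3 \sqrt{\pi}}{2 a^{\frac{5}{2}}}$.

Setting $a = \frac{1}{3}$:
$$I = \frac{27 \sqrt{3} \sqrt{\pi}}{2}.$$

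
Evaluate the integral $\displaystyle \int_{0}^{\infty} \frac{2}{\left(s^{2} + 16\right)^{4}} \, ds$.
$\frac{5 \pi}{262144}$

Start from the standard arctangent integral
$$J(a) = \int_{0}^{\infty} \frac{2}{a^{2} + s^{2}} \, ds = \frac{\pi}{a}.$$

Differentiating under the integral sign with respect to $a$,
$$\frac{dJ}{da} = \int_{0}^{\infty} - \frac{4 a}{\left(a^{2} + s^{2}\right)^{2}} \, ds = - \frac{\pi}{a^{2}},$$
so $\int_{0}^{\infty} \frac{2}{\left(a^{2} + s^{2}\right)^{2}} \, ds = \frac{\pi}{2 a^{3}}$.

Repeating — each differentiation of $1/(s^2+a^2)^j$ produces $-2ja/(s^2+a^2)^{j+1}$ — and dividing through by $-2ja$ at each step yields, after $3$ differentiations in total,
$$\int_{0}^{\infty} \frac{2}{\left(a^{2} + s^{2}\right)^{4}} \, ds = \frac{5 \pi}{16 a^{7}}.$$

Setting $a = 4$:
$$I = \frac{5 \pi}{262144}.$$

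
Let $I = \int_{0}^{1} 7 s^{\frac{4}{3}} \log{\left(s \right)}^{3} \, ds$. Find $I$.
$- \frac{486}{343}$

Begin with the known integral
$$J(a) = \int_{0}^{1} 7 s^{a} \, ds = \frac{7}{a + 1}.$$

Differentiating under the integral sign brings down a factor of $\ln s$:
$$\frac{dJ}{da} = \int_{0}^{1} 7 s^{a} \log{\left(s \right)} \, ds = - \frac{7}{\left(a + 1\right)^{2}}.$$

Repeating $3$ times in total — each differentiation brings down another $\ln s$ — gives
$$\frac{d^{3}J}{da^{3}} = \int_{0}^{1} 7 s^{a} \log{\left(s \right)}^{3} \, ds = - \frac{42}{\left(a + 1\right)^{4}},$$
and the integrand here is exactly the target integrand, so $I = - \frac{42}{\left(a + 1\right)^{4}}$.

Setting $a = \frac{4}{3}$:
$$I = - \frac{486}{343}.$$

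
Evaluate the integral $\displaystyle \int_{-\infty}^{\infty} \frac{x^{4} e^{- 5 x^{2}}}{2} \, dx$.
$\frac{3 \sqrt{5} \sqrt{\pi}}{1000}$

Begin with the known integral
$$J(a) = \int_{-\infty}^{\infty} \frac{e^{- a x^{2}}}{2} \, dx = \frac{\sqrt{\pi}}{2 \sqrt{a}}.$$

Differentiating under the integral sign brings down a factor of $(-x^2)$:
$$\frac{dJ}{da} = \int_{-\infty}^{\infty} - \frac{x^{2} e^{- a x^{2}}}{2} \, dx = - \frac{\sqrt{\pi}}{4 a^{\frac{3}{2}}}.$$

Repeating twice in total — each differentiation brings down another $(-x^2)$ — gives
$$\frac{d^{2}J}{da^{2}} = \int_{-\infty}^{\infty} \frac{x^{4} e^{- a x^{2}}}{2} \, dx = \frac{3 \sqrt{\pi}}{8 a^{\frac{5}{2}}},$$
and the integrand here is exactly the target integrand, so $I = \frac{3 \sqrt{\pi}}{8 a^{\frac{5}{2}}}$.

Setting $a = 5$:
$$I = \frac{3 \sqrt{5} \sqrt{\pi}}{1000}.$$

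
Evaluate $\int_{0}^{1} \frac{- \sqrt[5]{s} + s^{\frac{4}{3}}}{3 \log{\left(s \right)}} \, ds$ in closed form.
$\log{\left(\frac{\sqrt[3]{420}}{6} \right)}$

Replace the exponent $\frac{1}{5}$ by a parameter $a$: let $I(a) = \int_{0}^{1} \frac{s^{\frac{4}{3}} - s^{a}}{3 \log{\left(s \right)}} \, ds$.

Since $\dfrac{\partial}{\partial a}\,s^{a} = s^{a} \ln s$, the $\ln s$ in the denominator cancels and
$$\frac{dI}{da} = \int_{0}^{1} - \frac{1}{3} s^{a} \, ds = - \frac{1}{3} \left[\frac{s^{a+1}}{a+1}\right]_0^1 = - \frac{1}{3 a + 3}.$$

Integrating with respect to $a$ gives $I(a) = - \frac{\log{\left(a + 1 \right)}}{3} - \frac{\log{\left(3 \right)}}{3} + \frac{\log{\left(7 \right)}}{3} + C$.

At $a = \frac{4}{3}$ the integrand is identically $0$, so $I(\frac{4}{3}) = 0$. The closed form gives $0$, hence $C = 0$.

Setting $a = \frac{1}{5}$:
$$I = \log{\left(\frac{\sqrt[3]{420}}{6} \right)}.$$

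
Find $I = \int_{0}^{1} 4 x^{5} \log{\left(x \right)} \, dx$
$- \frac{1}{9}$

Start from the elementary integral
$$J(a) = \int_{0}^{1} 4 x^{a} \, dx = \frac{4}{a + 1}.$$

Differentiating under the integral sign brings down a factor of $\ln x$:
$$\frac{dJ}{da} = \int_{0}^{1} 4 x^{a} \log{\left(x \right)} \, dx = - \frac{4}{\left(a + 1\right)^{2}}.$$

The integral on the left is $I$, so $I = - \frac{4}{\left(a + 1\right)^{2}}$.

Setting $a = 5$:
$$I = - \frac{1}{9}.$$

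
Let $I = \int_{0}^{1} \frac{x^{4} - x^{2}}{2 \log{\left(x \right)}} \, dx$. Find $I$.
$- \frac{\log{\left(3 \right)}}{2} + \frac{\log{\left(5 \right)}}{2}$

Replace the exponent $4$ by a parameter $a$: let $I(a) = \int_{0}^{1} \frac{- x^{2} + x^{a}}{2 \log{\left(x \right)}} \, dx$.

Since $\dfrac{\partial}{\partial a}\,x^{a} = x^{a} \ln x$, the $\ln x$ in the denominator cancels and
$$\frac{dI}{da} = \int_{0}^{1} \frac{1}{2} x^{a} \, dx = \frac{1}{2} \left[\frac{x^{a+1}}{a+1}\right]_0^1 = \frac{1}{2 \left(a + 1\right)}.$$

Integrating with respect to $a$ gives $I(a) = \frac{\log{\left(a + 1 \right)}}{2} - \frac{\log{\left(3 \right)}}{2} + C$.

At $a = 2$ the integrand is identically $0$, so $I(2) = 0$. The closed form gives $0$, hence $C = 0$.

Setting $a = 4$:
$$I = - \frac{\log{\left(3 \right)}}{2} + \frac{\log{\left(5 \right)}}{2}.$$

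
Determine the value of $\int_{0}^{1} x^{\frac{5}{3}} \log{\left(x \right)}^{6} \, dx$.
$\frac{98415}{131072}$

Consider the simpler parametrised integral
$$J(a) = \int_{0}^{1} x^{a} \, dx = \frac{1}{a + 1}.$$

Differentiating under the integral sign brings down a factor of $\ln x$:
$$\frac{dJ}{da} = \int_{0}^{1} x^{a} \log{\left(x \right)} \, dx = - \frac{1}{\left(a + 1\right)^{2}}.$$

Repeating $6$ times in total — each differentiation brings down another $\ln x$ — gives
$$\frac{d^{6}J}{da^{6}} = \int_{0}^{1} x^{a} \log{\left(x \right)}^{6} \, dx = \frac{720}{\left(a + 1\right)^{7}},$$
and the integrand here is exactly the target integrand, so $I = \frac{720}{\left(a + 1\right)^{7}}$.

Setting $a = \frac{5}{3}$:
$$I = \frac{98415}{131072}.$$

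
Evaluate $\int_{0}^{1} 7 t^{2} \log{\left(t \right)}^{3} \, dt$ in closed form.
$- \frac{14}{27}$

Consider the simpler parametrised integral
$$J(a) = \int_{0}^{1} 7 t^{a} \, dt = \frac{7}{a + 1}.$$

Differentiating under the integral sign brings down a factor of $\ln t$:
$$\frac{dJ}{da} = \int_{0}^{1} 7 t^{a} \log{\left(t \right)} \, dt = - \frac{7}{\left(a + 1\right)^{2}}.$$

Repeating $3$ times in total — each differentiation brings down another $\ln t$ — gives
$$\frac{d^{3}J}{da^{3}} = \int_{0}^{1} 7 t^{a} \log{\left(t \right)}^{3} \, dt = - \frac{42}{\left(a + 1\right)^{4}},$$
and the integrand here is exactly the target integrand, so $I = - \frac{42}{\left(a + 1\right)^{4}}$.

Setting $a = 2$:
$$I = - \frac{14}{27}.$$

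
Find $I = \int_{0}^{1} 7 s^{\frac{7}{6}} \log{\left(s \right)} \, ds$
$- \frac{252}{169}$

Begin with the known integral
$$J(a) = \int_{0}^{1} 7 s^{a} \, ds = \frac{7}{a + 1}.$$

Differentiating under the integral sign brings down a factor of $\ln s$:
$$\frac{dJ}{da} = \int_{0}^{1} 7 s^{a} \log{\left(s \right)} \, ds = - \frac{7}{\left(a + 1\right)^{2}}.$$

The integral on the left is $I$, so $I = - \frac{7}{\left(a + 1\right)^{2}}$.

Setting $a = \frac{7}{6}$:
$$I = - \frac{252}{169}.$$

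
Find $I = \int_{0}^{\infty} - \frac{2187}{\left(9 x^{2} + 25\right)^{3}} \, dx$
$- \frac{2187 \pi}{50000}$

Start from the standard arctangent integral
$$J(a) = \int_{0}^{\infty} - \frac{3}{a^{2} + x^{2}} \, dx = - \frac{3 \pi}{2 a}.$$

Differentiating under the integral sign with respect to $a$,
$$\frac{dJ}{da} = \int_{0}^{\infty} \frac{6 a}{\left(a^{2} + x^{2}\right)^{2}} \, dx = \frac{3 \pi}{2 a^{2}},$$
so $\int_{0}^{\infty} - \frac{3}{\left(a^{2} + x^{2}\right)^{2}} \, dx = - \frac{3 \pi}{4 a^{3}}$.

Repeating — each differentiation of $1/(x^2+a^2)^j$ produces $-2ja/(x^2+a^2)^{j+1}$ — and dividing through by $-2ja$ at each step yields, after $2$ differentiations in total,
$$\int_{0}^{\infty} - \frac{3}{\left(a^{2} + x^{2}\right)^{3}} \, dx = - \frac{9 \pi}{16 a^{5}}.$$

Setting $a = \frac{5}{3}$:
$$I = - \frac{2187 \pi}{50000}.$$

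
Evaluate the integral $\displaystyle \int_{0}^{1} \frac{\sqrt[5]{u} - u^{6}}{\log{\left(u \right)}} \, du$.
$- \log{\left(35 \right)} + \log{\left(6 \right)}$

Consider the one-parameter family: let $I(a) = \int_{0}^{1} \frac{\sqrt[5]{u} - u^{a}}{\log{\left(u \right)}} \, du$.

Since $\dfrac{\partial}{\partial a}\,u^{a} = u^{a} \ln u$, the $\ln u$ in the denominator cancels and
$$\frac{dI}{da} = \int_{0}^{1} -1 u^{a} \, du = -1 \left[\frac{u^{a+1}}{a+1}\right]_0^1 = - \frac{1}{a + 1}.$$

Integrating with respect to $a$ gives $I(a) = - \log{\left(\frac{5 a}{6} + \frac{5}{6} \right)} + C$.

At $a = \frac{1}{5}$ the integrand is identically $0$, so $I(\frac{1}{5}) = 0$. The closed form gives $0$, hence $C = 0$.

Setting $a = 6$:
$$I = - \log{\left(35 \right)} + \log{\left(6 \right)}.$$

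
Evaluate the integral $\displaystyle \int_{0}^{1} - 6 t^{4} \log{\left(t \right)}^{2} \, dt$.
$- \frac{12}{125}$

Consider the simpler parametrised integral
$$J(a) = \int_{0}^{1} - 6 t^{a} \, dt = - \frac{6}{a + 1}.$$

Differentiating under the integral sign brings down a factor of $\ln t$:
$$\frac{dJ}{da} = \int_{0}^{1} - 6 t^{a} \log{\left(t \right)} \, dt = \frac{6}{\left(a + 1\right)^{2}}.$$

Repeating twice in total — each differentiation brings down another $\ln t$ — gives
$$\frac{d^{2}J}{da^{2}} = \int_{0}^{1} - 6 t^{a} \log{\left(t \right)}^{2} \, dt = - \frac{12}{\left(a + 1\right)^{3}},$$
and the integrand here is exactly the target integrand, so $I = - \frac{12}{\left(a + 1\right)^{3}}$.

Setting $a = 4$:
$$I = - \frac{12}{125}.$$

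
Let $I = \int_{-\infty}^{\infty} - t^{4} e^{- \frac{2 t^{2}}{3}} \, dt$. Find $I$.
$- \frac{27 \sqrt{6} \sqrt{\pi}}{32}$

Consider the simpler parametrised integral
$$J(a) = \int_{-\infty}^{\infty} - e^{- a t^{2}} \, dt = - \frac{\sqrt{\pi}}{\sqrt{a}}.$$

Differentiating under the integral sign brings down a factor of $(-t^2)$:
$$\frac{dJ}{da} = \int_{-\infty}^{\infty} t^{2} e^{- a t^{2}} \, dt = \frac{\sqrt{\pi}}{2 a^{\frac{3}{2}}}.$$

Repeating twice in total — each differentiation brings down another $(-t^2)$ — gives
$$\frac{d^{2}J}{da^{2}} = \int_{-\infty}^{\infty} - t^{4} e^{- a t^{2}} \, dt = - \frac{3 \sqrt{\pi}}{4 a^{\frac{5}{2}}},$$
and the integrand here is exactly the target integrand, so $I = - \frac{3 \sqrt{\pi}}{4 a^{\frac{5}{2}}}$.

Setting $a = \frac{2}{3}$:
$$I = - \frac{27 \sqrt{6} \sqrt{\pi}}{32}.$$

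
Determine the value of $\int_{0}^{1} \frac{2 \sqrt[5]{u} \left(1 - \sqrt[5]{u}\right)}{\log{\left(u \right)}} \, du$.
$- \log{\left(\frac{49}{36} \right)}$

Replace the exponent $\frac{2}{5}$ by a parameter $a$: let $I(a) = \int_{0}^{1} \frac{2 \left(\sqrt[5]{u} - u^{a}\right)}{\log{\left(u \right)}} \, du$.

Since $\dfrac{\partial}{\partial a}\,u^{a} = u^{a} \ln u$, the $\ln u$ in the denominator cancels and
$$\frac{dI}{da} = \int_{0}^{1} -2 u^{a} \, du = -2 \left[\frac{u^{a+1}}{a+1}\right]_0^1 = - \frac{2}{a + 1}.$$

Integrating with respect to $a$ gives $I(a) = - \log{\left(\frac{25 \left(a + 1\right)^{2}}{36} \right)} + C$.

At $a = \frac{1}{5}$ the integrand is identically $0$, so $I(\frac{1}{5}) = 0$. The closed form gives $0$, hence $C = 0$.

Setting $a = \frac{2}{5}$:
$$I = - \log{\left(\frac{49}{36} \right)}.$$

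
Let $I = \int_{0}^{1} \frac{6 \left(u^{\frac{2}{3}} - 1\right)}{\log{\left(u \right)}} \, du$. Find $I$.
$\log{\left(\frac{15625}{729} \right)}$

Introduce a parameter $a$ in the exponent: let $I(a) = \int_{0}^{1} \frac{6 \left(u^{a} - 1\right)}{\log{\left(u \right)}} \, du$.

Since $\dfrac{\partial}{\partial a}\,u^{a} = u^{a} \ln u$, the $\ln u$ in the denominator cancels and
$$\frac{dI}{da} = \int_{0}^{1} 6 u^{a} \, du = 6 \left[\frac{u^{a+1}}{a+1}\right]_0^1 = \frac{6}{a + 1}.$$

Integrating with respect to $a$ gives $I(a) = 6 \log{\left(a + 1 \right)} + C$.

At $a = 0$ the integrand is identically $0$, so $I(0) = 0$. The closed form gives $0$, hence $C = 0$.

Setting $a = \frac{2}{3}$:
$$I = \log{\left(\frac{15625}{729} \right)}.$$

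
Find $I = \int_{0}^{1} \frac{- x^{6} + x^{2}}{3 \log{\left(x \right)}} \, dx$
$- \frac{\log{\left(7 \right)}}{3} + \frac{\log{\left(3 \right)}}{3}$

Introduce a parameter $a$ in the exponent: let $I(a) = \int_{0}^{1} \frac{x^{2} - x^{a}}{3 \log{\left(x \right)}} \, dx$.

Since $\dfrac{\partial}{\partial a}\,x^{a} = x^{a} \ln x$, the $\ln x$ in the denominator cancels and
$$\frac{dI}{da} = \int_{0}^{1} - \frac{1}{3} x^{a} \, dx = - \frac{1}{3} \left[\frac{x^{a+1}}{a+1}\right]_0^1 = - \frac{1}{3 a + 3}.$$

Integrating with respect to $a$ gives $I(a) = - \frac{\log{\left(a + 1 \right)}}{3} + \frac{\log{\left(3 \right)}}{3} + C$.

At $a = 2$ the integrand is identically $0$, so $I(2) = 0$. The closed form gives $0$, hence $C = 0$.

Setting $a = 6$:
$$I = - \frac{\log{\left(7 \right)}}{3} + \frac{\log{\left(3 \right)}}{3}.$$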